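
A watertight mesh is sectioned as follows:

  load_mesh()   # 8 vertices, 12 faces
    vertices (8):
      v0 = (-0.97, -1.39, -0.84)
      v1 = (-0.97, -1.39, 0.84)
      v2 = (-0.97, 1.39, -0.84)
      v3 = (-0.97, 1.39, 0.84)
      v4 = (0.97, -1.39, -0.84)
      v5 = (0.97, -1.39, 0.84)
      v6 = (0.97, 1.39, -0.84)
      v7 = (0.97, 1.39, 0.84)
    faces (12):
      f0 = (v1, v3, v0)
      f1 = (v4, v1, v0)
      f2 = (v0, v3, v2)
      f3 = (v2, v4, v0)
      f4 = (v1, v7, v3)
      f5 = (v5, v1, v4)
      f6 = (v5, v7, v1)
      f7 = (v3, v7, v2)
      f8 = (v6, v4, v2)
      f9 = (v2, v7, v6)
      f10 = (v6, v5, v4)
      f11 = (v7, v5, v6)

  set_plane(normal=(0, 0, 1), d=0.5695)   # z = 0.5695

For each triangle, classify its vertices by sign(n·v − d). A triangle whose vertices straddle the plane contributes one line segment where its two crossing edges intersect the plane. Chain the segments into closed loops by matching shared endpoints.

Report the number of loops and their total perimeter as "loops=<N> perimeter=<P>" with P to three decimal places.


loops=1 perimeter=9.440

Straddling triangles (8 of 12):
  (v1,v3,v0) [++-] → (-0.97, 0.942387, 0.5695)–(-0.97, -1.39, 0.5695)  len=2.3324
  (v4,v1,v0) [-+-] → (-0.657637, -1.39, 0.5695)–(-0.97, -1.39, 0.5695)  len=0.3124
  (v0,v3,v2) [-+-] → (-0.97, 0.942387, 0.5695)–(-0.97, 1.39, 0.5695)  len=0.4476
  (v5,v1,v4) [++-] → (-0.657637, -1.39, 0.5695)–(0.97, -1.39, 0.5695)  len=1.6276
  (v3,v7,v2) [++-] → (0.657637, 1.39, 0.5695)–(-0.97, 1.39, 0.5695)  len=1.6276
  (v2,v7,v6) [-+-] → (0.657637, 1.39, 0.5695)–(0.97, 1.39, 0.5695)  len=0.3124
  (v6,v5,v4) [-+-] → (0.97, -0.942387, 0.5695)–(0.97, -1.39, 0.5695)  len=0.4476
  (v7,v5,v6) [++-] → (0.97, -0.942387, 0.5695)–(0.97, 1.39, 0.5695)  len=2.3324

Chained into 1 loop(s):
  loop 1: 8 segments, perimeter = 9.4400
Total perimeter = 9.440


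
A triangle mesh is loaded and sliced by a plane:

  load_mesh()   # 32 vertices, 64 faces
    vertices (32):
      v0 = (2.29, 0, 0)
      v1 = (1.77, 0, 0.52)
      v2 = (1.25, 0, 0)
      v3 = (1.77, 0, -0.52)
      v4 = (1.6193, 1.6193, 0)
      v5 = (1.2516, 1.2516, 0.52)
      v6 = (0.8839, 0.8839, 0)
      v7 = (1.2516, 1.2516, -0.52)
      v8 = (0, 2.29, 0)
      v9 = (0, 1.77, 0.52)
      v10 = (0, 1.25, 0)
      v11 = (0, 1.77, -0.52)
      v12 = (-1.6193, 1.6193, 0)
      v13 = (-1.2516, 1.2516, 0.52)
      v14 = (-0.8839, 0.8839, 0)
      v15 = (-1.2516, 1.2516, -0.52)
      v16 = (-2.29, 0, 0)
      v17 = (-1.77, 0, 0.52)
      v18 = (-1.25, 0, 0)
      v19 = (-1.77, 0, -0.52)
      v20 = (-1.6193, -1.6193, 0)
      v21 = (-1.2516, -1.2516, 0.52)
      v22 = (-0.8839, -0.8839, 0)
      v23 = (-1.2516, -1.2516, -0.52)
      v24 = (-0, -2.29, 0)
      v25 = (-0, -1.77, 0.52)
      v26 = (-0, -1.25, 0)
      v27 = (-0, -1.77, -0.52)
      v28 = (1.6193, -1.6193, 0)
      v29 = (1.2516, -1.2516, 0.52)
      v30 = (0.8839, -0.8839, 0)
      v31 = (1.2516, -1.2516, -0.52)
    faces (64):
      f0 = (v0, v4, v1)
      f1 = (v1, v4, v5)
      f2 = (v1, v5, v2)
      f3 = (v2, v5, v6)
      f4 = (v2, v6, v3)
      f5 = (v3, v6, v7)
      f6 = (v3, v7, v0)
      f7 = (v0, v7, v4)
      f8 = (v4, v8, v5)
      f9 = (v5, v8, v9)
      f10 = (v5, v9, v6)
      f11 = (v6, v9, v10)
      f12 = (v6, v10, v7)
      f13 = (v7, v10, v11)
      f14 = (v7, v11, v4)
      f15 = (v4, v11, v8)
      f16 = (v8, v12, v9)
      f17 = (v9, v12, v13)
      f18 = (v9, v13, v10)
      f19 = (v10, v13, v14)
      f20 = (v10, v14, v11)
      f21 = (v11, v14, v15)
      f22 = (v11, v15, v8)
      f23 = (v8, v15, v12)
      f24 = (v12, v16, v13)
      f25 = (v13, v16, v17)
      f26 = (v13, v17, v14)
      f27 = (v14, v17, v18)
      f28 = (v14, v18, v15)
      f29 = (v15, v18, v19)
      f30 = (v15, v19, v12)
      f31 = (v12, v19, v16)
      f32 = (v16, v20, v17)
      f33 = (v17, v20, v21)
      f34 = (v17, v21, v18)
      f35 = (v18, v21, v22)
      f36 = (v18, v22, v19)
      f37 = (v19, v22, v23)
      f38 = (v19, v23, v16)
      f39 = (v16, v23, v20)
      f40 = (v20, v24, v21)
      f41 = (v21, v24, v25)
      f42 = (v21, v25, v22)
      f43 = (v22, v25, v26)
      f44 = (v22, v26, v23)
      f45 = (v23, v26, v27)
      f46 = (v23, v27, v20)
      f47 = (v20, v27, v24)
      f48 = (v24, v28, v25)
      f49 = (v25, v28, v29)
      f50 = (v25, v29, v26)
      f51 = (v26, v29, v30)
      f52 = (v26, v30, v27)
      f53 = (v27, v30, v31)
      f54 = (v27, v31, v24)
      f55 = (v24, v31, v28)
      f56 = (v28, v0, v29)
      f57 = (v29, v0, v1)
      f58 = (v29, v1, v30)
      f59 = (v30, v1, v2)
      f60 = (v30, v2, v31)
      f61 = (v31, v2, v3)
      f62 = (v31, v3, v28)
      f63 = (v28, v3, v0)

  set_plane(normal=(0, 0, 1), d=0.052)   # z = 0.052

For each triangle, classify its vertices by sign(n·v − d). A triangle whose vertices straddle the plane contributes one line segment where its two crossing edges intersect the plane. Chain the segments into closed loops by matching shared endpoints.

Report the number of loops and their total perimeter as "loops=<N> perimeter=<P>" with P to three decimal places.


loops=2 perimeter=21.675

Straddling triangles (32 of 64):
  (v0,v4,v1) [--+] → (1.63437, 1.45737, 0.052)–(2.238, 0, 0.052)  len=1.5774
  (v1,v4,v5) [+-+] → (1.63437, 1.45737, 0.052)–(1.58253, 1.58253, 0.052)  len=0.1355
  (v1,v5,v2) [++-] → (1.25016, 0.12516, 0.052)–(1.302, 0, 0.052)  len=0.1355
  (v2,v5,v6) [-+-] → (1.25016, 0.12516, 0.052)–(0.92067, 0.92067, 0.052)  len=0.8610
  (v4,v8,v5) [--+] → (0.12516, 2.18616, 0.052)–(1.58253, 1.58253, 0.052)  len=1.5774
  (v5,v8,v9) [+-+] → (0.12516, 2.18616, 0.052)–(0, 2.238, 0.052)  len=0.1355
  (v5,v9,v6) [++-] → (0.79551, 0.97251, 0.052)–(0.92067, 0.92067, 0.052)  len=0.1355
  (v6,v9,v10) [-+-] → (0.79551, 0.97251, 0.052)–(0, 1.302, 0.052)  len=0.8610
  (v8,v12,v9) [--+] → (-1.45737, 1.63437, 0.052)–(0, 2.238, 0.052)  len=1.5774
  (v9,v12,v13) [+-+] → (-1.45737, 1.63437, 0.052)–(-1.58253, 1.58253, 0.052)  len=0.1355
  (v9,v13,v10) [++-] → (-0.12516, 1.25016, 0.052)–(0, 1.302, 0.052)  len=0.1355
  (v10,v13,v14) [-+-] → (-0.12516, 1.25016, 0.052)–(-0.92067, 0.92067, 0.052)  len=0.8610
  (v12,v16,v13) [--+] → (-2.18616, 0.12516, 0.052)–(-1.58253, 1.58253, 0.052)  len=1.5774
  (v13,v16,v17) [+-+] → (-2.18616, 0.12516, 0.052)–(-2.238, 0, 0.052)  len=0.1355
  (v13,v17,v14) [++-] → (-0.97251, 0.79551, 0.052)–(-0.92067, 0.92067, 0.052)  len=0.1355
  (v14,v17,v18) [-+-] → (-0.97251, 0.79551, 0.052)–(-1.302, 0, 0.052)  len=0.8610
  (v16,v20,v17) [--+] → (-1.63437, -1.45737, 0.052)–(-2.238, 0, 0.052)  len=1.5774
  (v17,v20,v21) [+-+] → (-1.63437, -1.45737, 0.052)–(-1.58253, -1.58253, 0.052)  len=0.1355
  (v17,v21,v18) [++-] → (-1.25016, -0.12516, 0.052)–(-1.302, 0, 0.052)  len=0.1355
  (v18,v21,v22) [-+-] → (-1.25016, -0.12516, 0.052)–(-0.92067, -0.92067, 0.052)  len=0.8610
  (v20,v24,v21) [--+] → (-0.12516, -2.18616, 0.052)–(-1.58253, -1.58253, 0.052)  len=1.5774
  (v21,v24,v25) [+-+] → (-0.12516, -2.18616, 0.052)–(0, -2.238, 0.052)  len=0.1355
  (v21,v25,v22) [++-] → (-0.79551, -0.97251, 0.052)–(-0.92067, -0.92067, 0.052)  len=0.1355
  (v22,v25,v26) [-+-] → (-0.79551, -0.97251, 0.052)–(0, -1.302, 0.052)  len=0.8610
  (v24,v28,v25) [--+] → (1.45737, -1.63437, 0.052)–(0, -2.238, 0.052)  len=1.5774
  (v25,v28,v29) [+-+] → (1.45737, -1.63437, 0.052)–(1.58253, -1.58253, 0.052)  len=0.1355
  (v25,v29,v26) [++-] → (0.12516, -1.25016, 0.052)–(0, -1.302, 0.052)  len=0.1355
  (v26,v29,v30) [-+-] → (0.12516, -1.25016, 0.052)–(0.92067, -0.92067, 0.052)  len=0.8610
  (v28,v0,v29) [--+] → (2.18616, -0.12516, 0.052)–(1.58253, -1.58253, 0.052)  len=1.5774
  (v29,v0,v1) [+-+] → (2.18616, -0.12516, 0.052)–(2.238, 0, 0.052)  len=0.1355
  (v29,v1,v30) [++-] → (0.97251, -0.79551, 0.052)–(0.92067, -0.92067, 0.052)  len=0.1355
  (v30,v1,v2) [-+-] → (0.97251, -0.79551, 0.052)–(1.302, 0, 0.052)  len=0.8610

Chained into 2 loop(s):
  loop 1: 16 segments, perimeter = 13.7032
  loop 2: 16 segments, perimeter = 7.9721
Total perimeter = 21.675


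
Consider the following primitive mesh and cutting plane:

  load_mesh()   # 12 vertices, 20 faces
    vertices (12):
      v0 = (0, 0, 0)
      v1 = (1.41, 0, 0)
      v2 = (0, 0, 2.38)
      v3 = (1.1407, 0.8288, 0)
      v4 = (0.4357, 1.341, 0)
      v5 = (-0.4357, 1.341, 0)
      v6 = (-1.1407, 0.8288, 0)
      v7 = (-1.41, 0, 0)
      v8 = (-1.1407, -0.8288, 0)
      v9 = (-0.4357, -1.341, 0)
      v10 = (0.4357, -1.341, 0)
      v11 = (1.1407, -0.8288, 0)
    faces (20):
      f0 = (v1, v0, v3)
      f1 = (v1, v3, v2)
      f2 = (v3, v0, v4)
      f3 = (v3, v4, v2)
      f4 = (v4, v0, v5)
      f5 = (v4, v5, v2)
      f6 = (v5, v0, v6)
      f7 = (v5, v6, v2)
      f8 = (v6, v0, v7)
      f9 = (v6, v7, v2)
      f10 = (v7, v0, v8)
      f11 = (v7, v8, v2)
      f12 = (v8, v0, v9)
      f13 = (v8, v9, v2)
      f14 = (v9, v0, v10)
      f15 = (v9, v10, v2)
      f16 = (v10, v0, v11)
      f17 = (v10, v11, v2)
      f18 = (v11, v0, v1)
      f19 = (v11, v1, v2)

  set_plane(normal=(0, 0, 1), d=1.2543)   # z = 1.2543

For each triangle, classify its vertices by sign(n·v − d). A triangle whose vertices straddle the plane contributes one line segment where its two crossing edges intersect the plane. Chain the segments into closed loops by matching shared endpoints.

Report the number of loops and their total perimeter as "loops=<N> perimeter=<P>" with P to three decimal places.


loops=1 perimeter=4.122

Straddling triangles (10 of 20):
  (v1,v3,v2) [--+] → (0.539532, 0.392008, 1.2543)–(0.666906, 0, 1.2543)  len=0.4122
  (v3,v4,v2) [--+] → (0.206079, 0.63427, 1.2543)–(0.539532, 0.392008, 1.2543)  len=0.4122
  (v4,v5,v2) [--+] → (-0.206079, 0.63427, 1.2543)–(0.206079, 0.63427, 1.2543)  len=0.4122
  (v5,v6,v2) [--+] → (-0.539532, 0.392008, 1.2543)–(-0.206079, 0.63427, 1.2543)  len=0.4122
  (v6,v7,v2) [--+] → (-0.666906, 0, 1.2543)–(-0.539532, 0.392008, 1.2543)  len=0.4122
  (v7,v8,v2) [--+] → (-0.539532, -0.392008, 1.2543)–(-0.666906, 0, 1.2543)  len=0.4122
  (v8,v9,v2) [--+] → (-0.206079, -0.63427, 1.2543)–(-0.539532, -0.392008, 1.2543)  len=0.4122
  (v9,v10,v2) [--+] → (0.206079, -0.63427, 1.2543)–(-0.206079, -0.63427, 1.2543)  len=0.4122
  (v10,v11,v2) [--+] → (0.539532, -0.392008, 1.2543)–(0.206079, -0.63427, 1.2543)  len=0.4122
  (v11,v1,v2) [--+] → (0.666906, 0, 1.2543)–(0.539532, -0.392008, 1.2543)  len=0.4122

Chained into 1 loop(s):
  loop 1: 10 segments, perimeter = 4.1217
Total perimeter = 4.122


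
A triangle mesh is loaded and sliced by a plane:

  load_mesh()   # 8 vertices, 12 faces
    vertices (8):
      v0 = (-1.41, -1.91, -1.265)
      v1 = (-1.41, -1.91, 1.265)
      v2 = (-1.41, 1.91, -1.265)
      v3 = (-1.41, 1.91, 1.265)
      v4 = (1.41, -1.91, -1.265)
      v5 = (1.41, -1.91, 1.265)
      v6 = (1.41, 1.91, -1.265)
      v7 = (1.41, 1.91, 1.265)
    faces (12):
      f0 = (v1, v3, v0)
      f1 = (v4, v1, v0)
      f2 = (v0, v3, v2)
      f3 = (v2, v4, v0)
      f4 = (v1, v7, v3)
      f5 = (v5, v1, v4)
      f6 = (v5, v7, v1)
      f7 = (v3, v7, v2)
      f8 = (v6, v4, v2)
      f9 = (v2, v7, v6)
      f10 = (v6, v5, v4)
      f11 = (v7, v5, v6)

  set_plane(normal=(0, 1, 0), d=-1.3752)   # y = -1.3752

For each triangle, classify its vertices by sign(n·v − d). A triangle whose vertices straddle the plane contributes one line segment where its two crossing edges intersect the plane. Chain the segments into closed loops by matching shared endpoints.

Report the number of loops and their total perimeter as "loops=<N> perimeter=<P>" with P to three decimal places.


Straddling triangles (8 of 12):
  (v1,v3,v0) [-+-] → (-1.41, -1.3752, 1.265)–(-1.41, -1.3752, -0.9108)  len=2.1758
  (v0,v3,v2) [-++] → (-1.41, -1.3752, -0.9108)–(-1.41, -1.3752, -1.265)  len=0.3542
  (v2,v4,v0) [+--] → (1.0152, -1.3752, -1.265)–(-1.41, -1.3752, -1.265)  len=2.4252
  (v1,v7,v3) [-++] → (-1.0152, -1.3752, 1.265)–(-1.41, -1.3752, 1.265)  len=0.3948
  (v5,v7,v1) [-+-] → (1.41, -1.3752, 1.265)–(-1.0152, -1.3752, 1.265)  len=2.4252
  (v6,v4,v2) [+-+] → (1.41, -1.3752, -1.265)–(1.0152, -1.3752, -1.265)  len=0.3948
  (v6,v5,v4) [+--] → (1.41, -1.3752, 0.9108)–(1.41, -1.3752, -1.265)  len=2.1758
  (v7,v5,v6) [+-+] → (1.41, -1.3752, 1.265)–(1.41, -1.3752, 0.9108)  len=0.3542

Chained into 1 loop(s):
  loop 1: 8 segments, perimeter = 10.7000
Total perimeter = 10.700

loops=1 perimeter=10.700


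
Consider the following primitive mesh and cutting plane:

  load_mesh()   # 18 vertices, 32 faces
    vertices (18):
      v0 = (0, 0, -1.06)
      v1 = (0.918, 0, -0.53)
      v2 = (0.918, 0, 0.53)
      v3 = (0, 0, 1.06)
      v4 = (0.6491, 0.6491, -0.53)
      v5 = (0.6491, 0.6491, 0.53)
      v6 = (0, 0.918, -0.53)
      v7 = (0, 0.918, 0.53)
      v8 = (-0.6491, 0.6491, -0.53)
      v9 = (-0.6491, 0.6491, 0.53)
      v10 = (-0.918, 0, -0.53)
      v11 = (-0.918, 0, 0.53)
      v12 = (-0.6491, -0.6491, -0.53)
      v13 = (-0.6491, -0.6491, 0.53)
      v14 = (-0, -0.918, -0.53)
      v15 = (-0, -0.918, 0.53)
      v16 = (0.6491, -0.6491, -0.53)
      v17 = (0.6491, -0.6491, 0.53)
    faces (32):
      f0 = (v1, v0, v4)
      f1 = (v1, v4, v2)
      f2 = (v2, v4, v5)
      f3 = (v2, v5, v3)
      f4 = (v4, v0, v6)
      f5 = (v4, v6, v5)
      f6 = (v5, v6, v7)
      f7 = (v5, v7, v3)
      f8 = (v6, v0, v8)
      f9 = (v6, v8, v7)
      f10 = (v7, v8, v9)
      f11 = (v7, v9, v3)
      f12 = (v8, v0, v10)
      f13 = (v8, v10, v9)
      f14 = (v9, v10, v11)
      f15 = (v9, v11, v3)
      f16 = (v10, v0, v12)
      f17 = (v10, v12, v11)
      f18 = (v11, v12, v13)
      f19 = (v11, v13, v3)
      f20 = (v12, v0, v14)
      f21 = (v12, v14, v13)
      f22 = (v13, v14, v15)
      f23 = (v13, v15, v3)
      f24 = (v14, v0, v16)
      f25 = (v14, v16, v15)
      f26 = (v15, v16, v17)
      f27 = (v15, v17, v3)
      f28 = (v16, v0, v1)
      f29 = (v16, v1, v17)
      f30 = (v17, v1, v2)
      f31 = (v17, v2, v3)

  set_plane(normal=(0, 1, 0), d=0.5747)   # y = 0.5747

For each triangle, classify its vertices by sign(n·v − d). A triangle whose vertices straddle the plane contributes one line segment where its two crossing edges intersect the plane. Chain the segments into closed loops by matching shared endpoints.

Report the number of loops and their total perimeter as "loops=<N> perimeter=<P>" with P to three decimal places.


loops=1 perimeter=4.970

Straddling triangles (12 of 32):
  (v1,v0,v4) [--+] → (0.5747, 0.5747, -0.590749)–(0.679921, 0.5747, -0.53)  len=0.1215
  (v1,v4,v2) [-+-] → (0.679921, 0.5747, -0.53)–(0.679921, 0.5747, -0.408503)  len=0.1215
  (v2,v4,v5) [-++] → (0.679921, 0.5747, -0.408503)–(0.679921, 0.5747, 0.53)  len=0.9385
  (v2,v5,v3) [-+-] → (0.679921, 0.5747, 0.53)–(0.5747, 0.5747, 0.590749)  len=0.1215
  (v4,v0,v6) [+-+] → (0.5747, 0.5747, -0.590749)–(0, 0.5747, -0.728202)  len=0.5909
  (v5,v7,v3) [++-] → (0, 0.5747, 0.728202)–(0.5747, 0.5747, 0.590749)  len=0.5909
  (v6,v0,v8) [+-+] → (0, 0.5747, -0.728202)–(-0.5747, 0.5747, -0.590749)  len=0.5909
  (v7,v9,v3) [++-] → (-0.5747, 0.5747, 0.590749)–(0, 0.5747, 0.728202)  len=0.5909
  (v8,v0,v10) [+--] → (-0.5747, 0.5747, -0.590749)–(-0.679921, 0.5747, -0.53)  len=0.1215
  (v8,v10,v9) [+-+] → (-0.679921, 0.5747, -0.53)–(-0.679921, 0.5747, 0.408503)  len=0.9385
  (v9,v10,v11) [+--] → (-0.679921, 0.5747, 0.408503)–(-0.679921, 0.5747, 0.53)  len=0.1215
  (v9,v11,v3) [+--] → (-0.679921, 0.5747, 0.53)–(-0.5747, 0.5747, 0.590749)  len=0.1215

Chained into 1 loop(s):
  loop 1: 12 segments, perimeter = 4.9696
Total perimeter = 4.970


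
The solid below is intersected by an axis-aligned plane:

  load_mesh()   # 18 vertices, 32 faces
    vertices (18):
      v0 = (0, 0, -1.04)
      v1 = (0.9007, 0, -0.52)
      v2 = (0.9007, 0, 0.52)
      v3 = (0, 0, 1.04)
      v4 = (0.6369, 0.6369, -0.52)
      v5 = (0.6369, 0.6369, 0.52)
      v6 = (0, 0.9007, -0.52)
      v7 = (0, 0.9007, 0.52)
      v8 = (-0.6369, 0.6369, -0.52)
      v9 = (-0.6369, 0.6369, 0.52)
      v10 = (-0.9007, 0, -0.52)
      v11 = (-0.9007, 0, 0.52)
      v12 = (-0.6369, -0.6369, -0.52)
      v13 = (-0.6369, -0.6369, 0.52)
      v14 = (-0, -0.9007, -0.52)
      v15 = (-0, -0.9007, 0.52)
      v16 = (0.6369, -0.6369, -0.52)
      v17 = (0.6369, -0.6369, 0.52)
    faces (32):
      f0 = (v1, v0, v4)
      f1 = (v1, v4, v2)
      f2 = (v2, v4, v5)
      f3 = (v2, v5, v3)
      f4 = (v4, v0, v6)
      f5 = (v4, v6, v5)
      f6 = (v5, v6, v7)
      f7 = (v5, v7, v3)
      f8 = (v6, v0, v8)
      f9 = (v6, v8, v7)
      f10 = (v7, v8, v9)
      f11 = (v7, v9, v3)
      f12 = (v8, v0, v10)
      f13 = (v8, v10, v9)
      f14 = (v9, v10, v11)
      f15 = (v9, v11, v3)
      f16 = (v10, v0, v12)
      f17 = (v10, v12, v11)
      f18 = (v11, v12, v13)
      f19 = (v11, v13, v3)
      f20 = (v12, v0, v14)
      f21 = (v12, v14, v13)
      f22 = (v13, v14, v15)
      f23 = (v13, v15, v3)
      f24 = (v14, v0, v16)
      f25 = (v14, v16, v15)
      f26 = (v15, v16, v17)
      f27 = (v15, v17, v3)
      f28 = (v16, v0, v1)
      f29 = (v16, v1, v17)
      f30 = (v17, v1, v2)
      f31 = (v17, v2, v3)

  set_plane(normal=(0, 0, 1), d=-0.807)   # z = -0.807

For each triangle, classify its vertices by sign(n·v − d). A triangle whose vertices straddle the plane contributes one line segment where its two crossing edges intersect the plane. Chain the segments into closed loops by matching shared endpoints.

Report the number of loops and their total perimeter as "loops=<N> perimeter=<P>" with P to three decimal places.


loops=1 perimeter=2.471

Straddling triangles (8 of 32):
  (v1,v0,v4) [+-+] → (0.403583, 0, -0.807)–(0.28538, 0.28538, -0.807)  len=0.3089
  (v4,v0,v6) [+-+] → (0.28538, 0.28538, -0.807)–(0, 0.403583, -0.807)  len=0.3089
  (v6,v0,v8) [+-+] → (0, 0.403583, -0.807)–(-0.28538, 0.28538, -0.807)  len=0.3089
  (v8,v0,v10) [+-+] → (-0.28538, 0.28538, -0.807)–(-0.403583, 0, -0.807)  len=0.3089
  (v10,v0,v12) [+-+] → (-0.403583, 0, -0.807)–(-0.28538, -0.28538, -0.807)  len=0.3089
  (v12,v0,v14) [+-+] → (-0.28538, -0.28538, -0.807)–(0, -0.403583, -0.807)  len=0.3089
  (v14,v0,v16) [+-+] → (0, -0.403583, -0.807)–(0.28538, -0.28538, -0.807)  len=0.3089
  (v16,v0,v1) [+-+] → (0.28538, -0.28538, -0.807)–(0.403583, 0, -0.807)  len=0.3089

Chained into 1 loop(s):
  loop 1: 8 segments, perimeter = 2.4711
Total perimeter = 2.471


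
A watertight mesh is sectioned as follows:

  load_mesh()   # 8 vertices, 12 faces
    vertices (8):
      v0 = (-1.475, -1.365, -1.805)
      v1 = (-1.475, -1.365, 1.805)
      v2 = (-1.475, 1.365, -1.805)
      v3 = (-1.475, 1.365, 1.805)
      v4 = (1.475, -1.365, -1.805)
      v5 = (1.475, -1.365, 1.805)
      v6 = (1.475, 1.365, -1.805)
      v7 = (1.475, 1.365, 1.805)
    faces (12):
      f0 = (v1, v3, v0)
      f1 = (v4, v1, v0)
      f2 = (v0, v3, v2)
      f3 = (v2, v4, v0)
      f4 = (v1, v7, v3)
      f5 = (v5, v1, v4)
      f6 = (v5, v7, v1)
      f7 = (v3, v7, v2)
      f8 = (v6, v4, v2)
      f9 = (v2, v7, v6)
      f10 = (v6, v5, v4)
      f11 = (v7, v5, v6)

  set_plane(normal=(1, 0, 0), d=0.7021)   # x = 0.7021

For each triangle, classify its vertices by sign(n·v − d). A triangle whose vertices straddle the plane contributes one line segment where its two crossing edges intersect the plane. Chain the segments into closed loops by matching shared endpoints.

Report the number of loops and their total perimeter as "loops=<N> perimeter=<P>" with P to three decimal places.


Straddling triangles (8 of 12):
  (v4,v1,v0) [+--] → (0.7021, -1.365, -0.85918)–(0.7021, -1.365, -1.805)  len=0.9458
  (v2,v4,v0) [-+-] → (0.7021, -0.64974, -1.805)–(0.7021, -1.365, -1.805)  len=0.7153
  (v1,v7,v3) [-+-] → (0.7021, 0.64974, 1.805)–(0.7021, 1.365, 1.805)  len=0.7153
  (v5,v1,v4) [+-+] → (0.7021, -1.365, 1.805)–(0.7021, -1.365, -0.85918)  len=2.6642
  (v5,v7,v1) [++-] → (0.7021, 0.64974, 1.805)–(0.7021, -1.365, 1.805)  len=2.0147
  (v3,v7,v2) [-+-] → (0.7021, 1.365, 1.805)–(0.7021, 1.365, 0.85918)  len=0.9458
  (v6,v4,v2) [++-] → (0.7021, -0.64974, -1.805)–(0.7021, 1.365, -1.805)  len=2.0147
  (v2,v7,v6) [-++] → (0.7021, 1.365, 0.85918)–(0.7021, 1.365, -1.805)  len=2.6642

Chained into 1 loop(s):
  loop 1: 8 segments, perimeter = 12.6800
Total perimeter = 12.680

loops=1 perimeter=12.680


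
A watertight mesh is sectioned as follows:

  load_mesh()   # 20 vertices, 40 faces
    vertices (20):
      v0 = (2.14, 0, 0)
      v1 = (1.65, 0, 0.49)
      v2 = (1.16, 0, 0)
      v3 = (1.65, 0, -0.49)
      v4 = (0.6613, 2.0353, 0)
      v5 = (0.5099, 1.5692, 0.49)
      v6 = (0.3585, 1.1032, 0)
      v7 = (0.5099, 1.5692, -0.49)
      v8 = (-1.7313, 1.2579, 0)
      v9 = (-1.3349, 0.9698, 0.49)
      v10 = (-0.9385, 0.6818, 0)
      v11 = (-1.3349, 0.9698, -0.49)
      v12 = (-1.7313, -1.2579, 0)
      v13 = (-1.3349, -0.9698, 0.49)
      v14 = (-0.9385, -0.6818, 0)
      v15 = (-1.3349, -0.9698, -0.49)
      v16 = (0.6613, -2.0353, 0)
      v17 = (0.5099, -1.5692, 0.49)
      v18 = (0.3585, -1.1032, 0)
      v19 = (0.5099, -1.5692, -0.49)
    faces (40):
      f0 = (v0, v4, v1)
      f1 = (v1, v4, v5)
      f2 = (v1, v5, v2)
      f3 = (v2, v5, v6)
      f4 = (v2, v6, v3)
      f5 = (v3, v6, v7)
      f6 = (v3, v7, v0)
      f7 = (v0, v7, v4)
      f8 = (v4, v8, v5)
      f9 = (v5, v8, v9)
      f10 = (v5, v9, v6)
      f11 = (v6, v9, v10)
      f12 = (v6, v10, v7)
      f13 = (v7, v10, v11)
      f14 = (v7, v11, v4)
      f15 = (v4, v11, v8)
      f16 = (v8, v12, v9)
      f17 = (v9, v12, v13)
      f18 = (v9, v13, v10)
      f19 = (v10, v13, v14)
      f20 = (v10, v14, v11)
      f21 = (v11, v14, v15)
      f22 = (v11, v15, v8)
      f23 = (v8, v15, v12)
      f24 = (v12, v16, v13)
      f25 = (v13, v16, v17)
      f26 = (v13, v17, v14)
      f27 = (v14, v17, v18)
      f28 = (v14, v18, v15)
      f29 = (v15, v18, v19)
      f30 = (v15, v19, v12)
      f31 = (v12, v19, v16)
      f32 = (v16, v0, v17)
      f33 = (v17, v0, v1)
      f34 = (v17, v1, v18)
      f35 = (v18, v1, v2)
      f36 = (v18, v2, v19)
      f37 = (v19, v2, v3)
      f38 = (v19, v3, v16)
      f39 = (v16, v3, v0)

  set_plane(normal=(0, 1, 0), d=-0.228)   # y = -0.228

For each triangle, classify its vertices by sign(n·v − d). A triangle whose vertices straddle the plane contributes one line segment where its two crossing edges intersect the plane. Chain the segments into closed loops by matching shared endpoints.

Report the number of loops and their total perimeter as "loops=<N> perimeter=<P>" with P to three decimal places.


Straddling triangles (16 of 40):
  (v8,v12,v9) [+-+] → (-1.7313, -0.228, 0)–(-1.54804, -0.228, 0.226535)  len=0.2914
  (v9,v12,v13) [+--] → (-1.54804, -0.228, 0.226535)–(-1.3349, -0.228, 0.49)  len=0.3389
  (v9,v13,v10) [+-+] → (-1.3349, -0.228, 0.49)–(-1.15686, -0.228, 0.269921)  len=0.2831
  (v10,v13,v14) [+--] → (-1.15686, -0.228, 0.269921)–(-0.9385, -0.228, 0)  len=0.3472
  (v10,v14,v11) [+-+] → (-0.9385, -0.228, 0)–(-1.04742, -0.228, -0.134634)  len=0.1732
  (v11,v14,v15) [+--] → (-1.04742, -0.228, -0.134634)–(-1.3349, -0.228, -0.49)  len=0.4571
  (v11,v15,v8) [+-+] → (-1.3349, -0.228, -0.49)–(-1.4669, -0.228, -0.326835)  len=0.2099
  (v8,v15,v12) [+--] → (-1.4669, -0.228, -0.326835)–(-1.7313, -0.228, 0)  len=0.4204
  (v16,v0,v17) [-+-] → (1.97435, -0.228, 0)–(1.90315, -0.228, 0.0711955)  len=0.1007
  (v17,v0,v1) [-++] → (1.90315, -0.228, 0.0711955)–(1.48435, -0.228, 0.49)  len=0.5923
  (v17,v1,v18) [-+-] → (1.48435, -0.228, 0.49)–(1.38308, -0.228, 0.388731)  len=0.1432
  (v18,v1,v2) [-++] → (1.38308, -0.228, 0.388731)–(0.994353, -0.228, 0)  len=0.5497
  (v18,v2,v19) [-+-] → (0.994353, -0.228, 0)–(1.06554, -0.228, -0.0711955)  len=0.1007
  (v19,v2,v3) [-++] → (1.06554, -0.228, -0.0711955)–(1.48435, -0.228, -0.49)  len=0.5923
  (v19,v3,v16) [-+-] → (1.48435, -0.228, -0.49)–(1.53924, -0.228, -0.435109)  len=0.0776
  (v16,v3,v0) [-++] → (1.53924, -0.228, -0.435109)–(1.97435, -0.228, 0)  len=0.6153

Chained into 2 loop(s):
  loop 1: 8 segments, perimeter = 2.5211
  loop 2: 8 segments, perimeter = 2.7719
Total perimeter = 5.293

loops=2 perimeter=5.293


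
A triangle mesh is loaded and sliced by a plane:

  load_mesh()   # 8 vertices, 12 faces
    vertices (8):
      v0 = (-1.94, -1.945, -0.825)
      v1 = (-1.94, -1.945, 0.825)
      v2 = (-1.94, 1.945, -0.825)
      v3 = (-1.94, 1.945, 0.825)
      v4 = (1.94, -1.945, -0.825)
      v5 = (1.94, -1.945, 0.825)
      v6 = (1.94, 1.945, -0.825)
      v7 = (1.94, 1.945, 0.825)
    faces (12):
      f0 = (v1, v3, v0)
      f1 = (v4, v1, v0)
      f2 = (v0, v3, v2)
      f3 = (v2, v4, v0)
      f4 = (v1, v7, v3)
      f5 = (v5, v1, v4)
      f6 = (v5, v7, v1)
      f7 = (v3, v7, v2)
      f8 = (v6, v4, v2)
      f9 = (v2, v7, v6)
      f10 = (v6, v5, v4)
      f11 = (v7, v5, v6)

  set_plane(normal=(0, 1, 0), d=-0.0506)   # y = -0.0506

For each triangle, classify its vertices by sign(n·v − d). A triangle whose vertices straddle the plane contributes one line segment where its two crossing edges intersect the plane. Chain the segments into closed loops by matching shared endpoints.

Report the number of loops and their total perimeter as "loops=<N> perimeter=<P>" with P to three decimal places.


loops=1 perimeter=11.060

Straddling triangles (8 of 12):
  (v1,v3,v0) [-+-] → (-1.94, -0.0506, 0.825)–(-1.94, -0.0506, -0.0214627)  len=0.8465
  (v0,v3,v2) [-++] → (-1.94, -0.0506, -0.0214627)–(-1.94, -0.0506, -0.825)  len=0.8035
  (v2,v4,v0) [+--] → (0.0504699, -0.0506, -0.825)–(-1.94, -0.0506, -0.825)  len=1.9905
  (v1,v7,v3) [-++] → (-0.0504699, -0.0506, 0.825)–(-1.94, -0.0506, 0.825)  len=1.8895
  (v5,v7,v1) [-+-] → (1.94, -0.0506, 0.825)–(-0.0504699, -0.0506, 0.825)  len=1.9905
  (v6,v4,v2) [+-+] → (1.94, -0.0506, -0.825)–(0.0504699, -0.0506, -0.825)  len=1.8895
  (v6,v5,v4) [+--] → (1.94, -0.0506, 0.0214627)–(1.94, -0.0506, -0.825)  len=0.8465
  (v7,v5,v6) [+-+] → (1.94, -0.0506, 0.825)–(1.94, -0.0506, 0.0214627)  len=0.8035

Chained into 1 loop(s):
  loop 1: 8 segments, perimeter = 11.0600
Total perimeter = 11.060


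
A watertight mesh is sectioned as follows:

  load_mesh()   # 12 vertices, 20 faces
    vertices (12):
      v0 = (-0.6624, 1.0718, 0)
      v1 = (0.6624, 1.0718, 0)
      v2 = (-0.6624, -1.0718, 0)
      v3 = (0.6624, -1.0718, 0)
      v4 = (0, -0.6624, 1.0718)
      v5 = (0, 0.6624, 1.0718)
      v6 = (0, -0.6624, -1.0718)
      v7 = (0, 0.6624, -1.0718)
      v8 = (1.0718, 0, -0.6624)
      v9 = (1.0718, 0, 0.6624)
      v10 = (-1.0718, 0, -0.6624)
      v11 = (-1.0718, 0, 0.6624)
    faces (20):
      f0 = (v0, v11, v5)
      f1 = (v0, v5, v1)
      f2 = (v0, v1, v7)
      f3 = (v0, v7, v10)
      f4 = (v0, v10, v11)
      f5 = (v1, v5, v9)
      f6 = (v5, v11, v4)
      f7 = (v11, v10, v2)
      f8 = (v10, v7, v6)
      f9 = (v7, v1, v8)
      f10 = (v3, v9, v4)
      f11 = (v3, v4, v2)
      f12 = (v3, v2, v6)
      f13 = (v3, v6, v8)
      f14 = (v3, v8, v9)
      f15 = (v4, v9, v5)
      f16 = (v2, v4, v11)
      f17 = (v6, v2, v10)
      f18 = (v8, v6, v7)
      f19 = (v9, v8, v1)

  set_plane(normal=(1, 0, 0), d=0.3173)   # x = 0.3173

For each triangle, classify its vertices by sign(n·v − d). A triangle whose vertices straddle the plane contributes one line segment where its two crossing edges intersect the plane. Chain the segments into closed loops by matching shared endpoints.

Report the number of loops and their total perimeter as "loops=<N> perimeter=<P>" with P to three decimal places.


loops=1 perimeter=6.475

Straddling triangles (10 of 20):
  (v0,v5,v1) [--+] → (0.3173, 0.858509, 0.558391)–(0.3173, 1.0718, 0)  len=0.5977
  (v0,v1,v7) [-+-] → (0.3173, 1.0718, 0)–(0.3173, 0.858509, -0.558391)  len=0.5977
  (v1,v5,v9) [+-+] → (0.3173, 0.858509, 0.558391)–(0.3173, 0.4663, 0.9506)  len=0.5547
  (v7,v1,v8) [-++] → (0.3173, 0.858509, -0.558391)–(0.3173, 0.4663, -0.9506)  len=0.5547
  (v3,v9,v4) [++-] → (0.3173, -0.4663, 0.9506)–(0.3173, -0.858509, 0.558391)  len=0.5547
  (v3,v4,v2) [+--] → (0.3173, -0.858509, 0.558391)–(0.3173, -1.0718, 0)  len=0.5977
  (v3,v2,v6) [+--] → (0.3173, -1.0718, 0)–(0.3173, -0.858509, -0.558391)  len=0.5977
  (v3,v6,v8) [+-+] → (0.3173, -0.858509, -0.558391)–(0.3173, -0.4663, -0.9506)  len=0.5547
  (v4,v9,v5) [-+-] → (0.3173, -0.4663, 0.9506)–(0.3173, 0.4663, 0.9506)  len=0.9326
  (v8,v6,v7) [+--] → (0.3173, -0.4663, -0.9506)–(0.3173, 0.4663, -0.9506)  len=0.9326

Chained into 1 loop(s):
  loop 1: 10 segments, perimeter = 6.4748
Total perimeter = 6.475


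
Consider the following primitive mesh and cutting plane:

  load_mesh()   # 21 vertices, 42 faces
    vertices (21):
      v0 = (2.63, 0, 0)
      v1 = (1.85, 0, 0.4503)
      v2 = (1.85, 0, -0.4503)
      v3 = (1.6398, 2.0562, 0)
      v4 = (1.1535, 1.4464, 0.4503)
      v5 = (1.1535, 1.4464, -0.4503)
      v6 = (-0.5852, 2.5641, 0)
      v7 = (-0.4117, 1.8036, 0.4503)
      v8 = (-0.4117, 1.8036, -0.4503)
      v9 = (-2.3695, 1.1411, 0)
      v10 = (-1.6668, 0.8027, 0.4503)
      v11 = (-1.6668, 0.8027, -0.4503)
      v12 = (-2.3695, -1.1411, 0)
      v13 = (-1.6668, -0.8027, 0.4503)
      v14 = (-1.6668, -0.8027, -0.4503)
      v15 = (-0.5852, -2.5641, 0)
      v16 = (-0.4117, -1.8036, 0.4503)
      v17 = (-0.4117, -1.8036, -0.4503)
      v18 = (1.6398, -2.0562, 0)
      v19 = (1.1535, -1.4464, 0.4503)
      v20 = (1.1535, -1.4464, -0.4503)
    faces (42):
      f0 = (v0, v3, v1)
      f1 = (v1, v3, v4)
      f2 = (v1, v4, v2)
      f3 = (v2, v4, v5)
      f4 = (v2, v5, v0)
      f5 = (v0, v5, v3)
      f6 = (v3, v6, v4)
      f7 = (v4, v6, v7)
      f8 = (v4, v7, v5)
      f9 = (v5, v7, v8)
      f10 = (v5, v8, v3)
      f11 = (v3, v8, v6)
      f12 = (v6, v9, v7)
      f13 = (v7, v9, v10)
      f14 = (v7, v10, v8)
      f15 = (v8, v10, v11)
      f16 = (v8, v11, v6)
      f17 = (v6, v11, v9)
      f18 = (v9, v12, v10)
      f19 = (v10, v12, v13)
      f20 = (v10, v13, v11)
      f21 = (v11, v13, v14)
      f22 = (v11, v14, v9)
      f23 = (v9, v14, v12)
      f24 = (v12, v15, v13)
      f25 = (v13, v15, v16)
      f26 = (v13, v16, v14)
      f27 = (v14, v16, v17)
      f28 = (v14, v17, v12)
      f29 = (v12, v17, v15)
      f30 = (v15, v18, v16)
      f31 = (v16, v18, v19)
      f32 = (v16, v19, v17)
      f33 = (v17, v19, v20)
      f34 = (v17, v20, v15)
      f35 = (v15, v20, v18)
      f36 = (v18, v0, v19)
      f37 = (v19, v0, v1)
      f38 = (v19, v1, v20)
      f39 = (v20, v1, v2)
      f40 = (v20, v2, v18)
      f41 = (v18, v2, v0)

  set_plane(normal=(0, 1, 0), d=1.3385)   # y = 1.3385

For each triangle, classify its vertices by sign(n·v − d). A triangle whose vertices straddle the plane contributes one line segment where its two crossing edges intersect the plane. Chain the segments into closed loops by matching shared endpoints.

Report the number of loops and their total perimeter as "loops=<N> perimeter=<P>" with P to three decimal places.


loops=2 perimeter=6.030

Straddling triangles (12 of 42):
  (v0,v3,v1) [-+-] → (1.98542, 1.3385, 0)–(1.71317, 1.3385, 0.157174)  len=0.3144
  (v1,v3,v4) [-++] → (1.71317, 1.3385, 0.157174)–(1.20546, 1.3385, 0.4503)  len=0.5863
  (v1,v4,v2) [-+-] → (1.20546, 1.3385, 0.4503)–(1.20546, 1.3385, 0.383116)  len=0.0672
  (v2,v4,v5) [-++] → (1.20546, 1.3385, 0.383116)–(1.20546, 1.3385, -0.4503)  len=0.8334
  (v2,v5,v0) [-+-] → (1.20546, 1.3385, -0.4503)–(1.26365, 1.3385, -0.416708)  len=0.0672
  (v0,v5,v3) [-++] → (1.26365, 1.3385, -0.416708)–(1.98542, 1.3385, 0)  len=0.8334
  (v6,v9,v7) [+-+] → (-2.12198, 1.3385, 0)–(-1.78615, 1.3385, 0.134172)  len=0.3616
  (v7,v9,v10) [+--] → (-1.78615, 1.3385, 0.134172)–(-0.994922, 1.3385, 0.4503)  len=0.8520
  (v7,v10,v8) [+-+] → (-0.994922, 1.3385, 0.4503)–(-0.994922, 1.3385, -0.0318076)  len=0.4821
  (v8,v10,v11) [+--] → (-0.994922, 1.3385, -0.0318076)–(-0.994922, 1.3385, -0.4503)  len=0.4185
  (v8,v11,v6) [+-+] → (-0.994922, 1.3385, -0.4503)–(-1.33779, 1.3385, -0.313323)  len=0.3692
  (v6,v11,v9) [+--] → (-1.33779, 1.3385, -0.313323)–(-2.12198, 1.3385, 0)  len=0.8445

Chained into 2 loop(s):
  loop 1: 6 segments, perimeter = 2.7018
  loop 2: 6 segments, perimeter = 3.3280
Total perimeter = 6.030


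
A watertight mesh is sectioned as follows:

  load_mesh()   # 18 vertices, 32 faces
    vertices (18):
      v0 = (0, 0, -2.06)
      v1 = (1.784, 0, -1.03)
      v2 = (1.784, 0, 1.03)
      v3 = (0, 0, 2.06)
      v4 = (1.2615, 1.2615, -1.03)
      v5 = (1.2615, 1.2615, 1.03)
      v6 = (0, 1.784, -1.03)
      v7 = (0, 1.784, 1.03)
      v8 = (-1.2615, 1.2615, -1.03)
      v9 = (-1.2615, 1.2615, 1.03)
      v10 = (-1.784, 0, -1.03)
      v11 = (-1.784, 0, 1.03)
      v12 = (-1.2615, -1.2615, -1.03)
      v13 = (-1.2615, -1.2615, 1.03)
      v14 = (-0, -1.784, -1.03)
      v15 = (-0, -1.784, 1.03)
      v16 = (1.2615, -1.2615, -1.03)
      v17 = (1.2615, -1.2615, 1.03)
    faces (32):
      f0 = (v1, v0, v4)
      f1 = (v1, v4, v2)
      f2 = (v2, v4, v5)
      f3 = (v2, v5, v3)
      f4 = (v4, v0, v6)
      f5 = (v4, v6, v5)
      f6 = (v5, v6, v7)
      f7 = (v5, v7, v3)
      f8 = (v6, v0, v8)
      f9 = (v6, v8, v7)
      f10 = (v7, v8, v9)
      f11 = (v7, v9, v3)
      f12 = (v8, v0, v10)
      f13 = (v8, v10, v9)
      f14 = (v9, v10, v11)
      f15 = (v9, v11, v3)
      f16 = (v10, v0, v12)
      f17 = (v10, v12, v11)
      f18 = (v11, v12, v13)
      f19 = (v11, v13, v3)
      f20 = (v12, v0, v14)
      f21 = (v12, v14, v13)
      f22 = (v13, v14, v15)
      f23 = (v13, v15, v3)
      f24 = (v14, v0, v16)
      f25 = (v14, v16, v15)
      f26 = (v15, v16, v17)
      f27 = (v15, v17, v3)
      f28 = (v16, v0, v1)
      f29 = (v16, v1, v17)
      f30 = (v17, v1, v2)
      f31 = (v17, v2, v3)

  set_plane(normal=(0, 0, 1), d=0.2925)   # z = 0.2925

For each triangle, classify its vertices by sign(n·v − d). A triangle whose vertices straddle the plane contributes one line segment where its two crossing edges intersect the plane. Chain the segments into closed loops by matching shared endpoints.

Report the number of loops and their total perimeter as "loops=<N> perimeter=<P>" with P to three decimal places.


loops=1 perimeter=10.923

Straddling triangles (16 of 32):
  (v1,v4,v2) [--+] → (1.59694, 0.451629, 0.2925)–(1.784, 0, 0.2925)  len=0.4888
  (v2,v4,v5) [+-+] → (1.59694, 0.451629, 0.2925)–(1.2615, 1.2615, 0.2925)  len=0.8766
  (v4,v6,v5) [--+] → (0.809871, 1.44856, 0.2925)–(1.2615, 1.2615, 0.2925)  len=0.4888
  (v5,v6,v7) [+-+] → (0.809871, 1.44856, 0.2925)–(0, 1.784, 0.2925)  len=0.8766
  (v6,v8,v7) [--+] → (-0.451629, 1.59694, 0.2925)–(0, 1.784, 0.2925)  len=0.4888
  (v7,v8,v9) [+-+] → (-0.451629, 1.59694, 0.2925)–(-1.2615, 1.2615, 0.2925)  len=0.8766
  (v8,v10,v9) [--+] → (-1.44856, 0.809871, 0.2925)–(-1.2615, 1.2615, 0.2925)  len=0.4888
  (v9,v10,v11) [+-+] → (-1.44856, 0.809871, 0.2925)–(-1.784, 0, 0.2925)  len=0.8766
  (v10,v12,v11) [--+] → (-1.59694, -0.451629, 0.2925)–(-1.784, 0, 0.2925)  len=0.4888
  (v11,v12,v13) [+-+] → (-1.59694, -0.451629, 0.2925)–(-1.2615, -1.2615, 0.2925)  len=0.8766
  (v12,v14,v13) [--+] → (-0.809871, -1.44856, 0.2925)–(-1.2615, -1.2615, 0.2925)  len=0.4888
  (v13,v14,v15) [+-+] → (-0.809871, -1.44856, 0.2925)–(0, -1.784, 0.2925)  len=0.8766
  (v14,v16,v15) [--+] → (0.451629, -1.59694, 0.2925)–(0, -1.784, 0.2925)  len=0.4888
  (v15,v16,v17) [+-+] → (0.451629, -1.59694, 0.2925)–(1.2615, -1.2615, 0.2925)  len=0.8766
  (v16,v1,v17) [--+] → (1.44856, -0.809871, 0.2925)–(1.2615, -1.2615, 0.2925)  len=0.4888
  (v17,v1,v2) [+-+] → (1.44856, -0.809871, 0.2925)–(1.784, 0, 0.2925)  len=0.8766

Chained into 1 loop(s):
  loop 1: 16 segments, perimeter = 10.9234
Total perimeter = 10.923


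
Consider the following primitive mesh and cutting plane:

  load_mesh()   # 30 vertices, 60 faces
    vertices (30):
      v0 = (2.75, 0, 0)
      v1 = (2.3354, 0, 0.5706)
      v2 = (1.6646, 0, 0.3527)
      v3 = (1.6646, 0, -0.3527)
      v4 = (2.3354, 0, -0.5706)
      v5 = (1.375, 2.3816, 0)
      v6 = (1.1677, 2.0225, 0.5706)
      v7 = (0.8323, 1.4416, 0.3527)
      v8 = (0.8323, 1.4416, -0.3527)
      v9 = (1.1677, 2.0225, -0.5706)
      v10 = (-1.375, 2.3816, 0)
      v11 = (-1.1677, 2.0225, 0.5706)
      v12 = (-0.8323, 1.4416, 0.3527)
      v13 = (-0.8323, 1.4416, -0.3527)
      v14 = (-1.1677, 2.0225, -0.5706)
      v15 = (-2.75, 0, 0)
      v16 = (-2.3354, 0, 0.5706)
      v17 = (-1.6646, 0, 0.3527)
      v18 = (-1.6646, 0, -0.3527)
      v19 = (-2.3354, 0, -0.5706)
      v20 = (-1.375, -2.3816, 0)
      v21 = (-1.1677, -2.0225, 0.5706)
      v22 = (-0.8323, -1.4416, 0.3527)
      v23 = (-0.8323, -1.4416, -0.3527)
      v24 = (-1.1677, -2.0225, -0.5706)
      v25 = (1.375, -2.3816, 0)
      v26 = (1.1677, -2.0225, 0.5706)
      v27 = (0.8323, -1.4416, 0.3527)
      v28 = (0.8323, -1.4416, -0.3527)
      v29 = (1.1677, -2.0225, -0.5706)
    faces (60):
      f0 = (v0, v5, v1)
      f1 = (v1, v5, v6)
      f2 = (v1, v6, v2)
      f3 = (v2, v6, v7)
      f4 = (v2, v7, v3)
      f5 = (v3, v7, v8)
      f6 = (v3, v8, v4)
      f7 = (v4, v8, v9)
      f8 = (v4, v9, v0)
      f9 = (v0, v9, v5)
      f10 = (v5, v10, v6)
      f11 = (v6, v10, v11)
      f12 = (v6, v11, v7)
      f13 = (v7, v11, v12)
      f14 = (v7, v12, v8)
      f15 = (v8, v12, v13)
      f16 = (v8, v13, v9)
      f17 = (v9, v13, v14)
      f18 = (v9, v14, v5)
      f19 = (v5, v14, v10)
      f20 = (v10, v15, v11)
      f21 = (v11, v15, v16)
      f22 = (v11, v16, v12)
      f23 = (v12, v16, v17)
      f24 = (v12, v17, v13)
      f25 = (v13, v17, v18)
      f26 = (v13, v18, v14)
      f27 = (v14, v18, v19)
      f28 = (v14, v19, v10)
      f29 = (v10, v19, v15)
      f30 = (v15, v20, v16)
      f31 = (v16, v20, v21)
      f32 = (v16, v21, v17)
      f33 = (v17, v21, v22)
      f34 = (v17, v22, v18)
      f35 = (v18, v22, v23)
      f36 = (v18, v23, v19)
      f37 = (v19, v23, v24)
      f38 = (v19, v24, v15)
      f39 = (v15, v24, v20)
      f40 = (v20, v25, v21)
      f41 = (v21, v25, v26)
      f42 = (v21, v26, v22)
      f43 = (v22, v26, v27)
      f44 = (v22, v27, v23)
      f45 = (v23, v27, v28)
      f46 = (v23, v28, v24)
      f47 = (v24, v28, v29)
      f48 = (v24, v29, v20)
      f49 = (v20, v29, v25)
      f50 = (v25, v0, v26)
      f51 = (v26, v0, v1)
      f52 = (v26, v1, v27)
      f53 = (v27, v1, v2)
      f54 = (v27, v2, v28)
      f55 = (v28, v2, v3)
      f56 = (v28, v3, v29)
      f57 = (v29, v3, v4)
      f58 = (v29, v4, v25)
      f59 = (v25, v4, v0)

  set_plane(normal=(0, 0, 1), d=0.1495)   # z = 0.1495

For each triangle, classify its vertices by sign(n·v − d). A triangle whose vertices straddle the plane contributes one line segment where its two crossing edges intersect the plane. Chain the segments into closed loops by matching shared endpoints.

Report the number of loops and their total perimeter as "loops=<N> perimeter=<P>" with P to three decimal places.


loops=2 perimeter=25.836

Straddling triangles (24 of 60):
  (v0,v5,v1) [--+] → (1.62663, 1.75761, 0.1495)–(2.64137, 0, 0.1495)  len=2.0295
  (v1,v5,v6) [+-+] → (1.62663, 1.75761, 0.1495)–(1.32069, 2.28751, 0.1495)  len=0.6119
  (v2,v7,v3) [++-] → (1.07206, 1.02633, 0.1495)–(1.6646, 0, 0.1495)  len=1.1851
  (v3,v7,v8) [-+-] → (1.07206, 1.02633, 0.1495)–(0.8323, 1.4416, 0.1495)  len=0.4795
  (v5,v10,v6) [--+] → (-0.7088, 2.28751, 0.1495)–(1.32069, 2.28751, 0.1495)  len=2.0295
  (v6,v10,v11) [+-+] → (-0.7088, 2.28751, 0.1495)–(-1.32069, 2.28751, 0.1495)  len=0.6119
  (v7,v12,v8) [++-] → (-0.352789, 1.4416, 0.1495)–(0.8323, 1.4416, 0.1495)  len=1.1851
  (v8,v12,v13) [-+-] → (-0.352789, 1.4416, 0.1495)–(-0.8323, 1.4416, 0.1495)  len=0.4795
  (v10,v15,v11) [--+] → (-2.33543, 0.529905, 0.1495)–(-1.32069, 2.28751, 0.1495)  len=2.0295
  (v11,v15,v16) [+-+] → (-2.33543, 0.529905, 0.1495)–(-2.64137, 0, 0.1495)  len=0.6119
  (v12,v17,v13) [++-] → (-1.42484, 0.415272, 0.1495)–(-0.8323, 1.4416, 0.1495)  len=1.1851
  (v13,v17,v18) [-+-] → (-1.42484, 0.415272, 0.1495)–(-1.6646, 0, 0.1495)  len=0.4795
  (v15,v20,v16) [--+] → (-1.62663, -1.75761, 0.1495)–(-2.64137, 0, 0.1495)  len=2.0295
  (v16,v20,v21) [+-+] → (-1.62663, -1.75761, 0.1495)–(-1.32069, -2.28751, 0.1495)  len=0.6119
  (v17,v22,v18) [++-] → (-1.07206, -1.02633, 0.1495)–(-1.6646, 0, 0.1495)  len=1.1851
  (v18,v22,v23) [-+-] → (-1.07206, -1.02633, 0.1495)–(-0.8323, -1.4416, 0.1495)  len=0.4795
  (v20,v25,v21) [--+] → (0.7088, -2.28751, 0.1495)–(-1.32069, -2.28751, 0.1495)  len=2.0295
  (v21,v25,v26) [+-+] → (0.7088, -2.28751, 0.1495)–(1.32069, -2.28751, 0.1495)  len=0.6119
  (v22,v27,v23) [++-] → (0.352789, -1.4416, 0.1495)–(-0.8323, -1.4416, 0.1495)  len=1.1851
  (v23,v27,v28) [-+-] → (0.352789, -1.4416, 0.1495)–(0.8323, -1.4416, 0.1495)  len=0.4795
  (v25,v0,v26) [--+] → (2.33543, -0.529905, 0.1495)–(1.32069, -2.28751, 0.1495)  len=2.0295
  (v26,v0,v1) [+-+] → (2.33543, -0.529905, 0.1495)–(2.64137, 0, 0.1495)  len=0.6119
  (v27,v2,v28) [++-] → (1.42484, -0.415272, 0.1495)–(0.8323, -1.4416, 0.1495)  len=1.1851
  (v28,v2,v3) [-+-] → (1.42484, -0.415272, 0.1495)–(1.6646, 0, 0.1495)  len=0.4795

Chained into 2 loop(s):
  loop 1: 12 segments, perimeter = 15.8483
  loop 2: 12 segments, perimeter = 9.9876
Total perimeter = 25.836
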